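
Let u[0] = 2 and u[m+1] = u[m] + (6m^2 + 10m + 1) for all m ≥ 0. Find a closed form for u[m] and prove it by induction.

Claim: u[m] = 2m^3 + 2m^2 − 3m + 2.

Base case: u[0] = 2, and 2·0^3 + 2·0^2 − 3·0 + 2 = 2.
Assume u[k] = 2k^3 + 2k^2 − 3k + 2.
Then u[k+1] = u[k] + (6k^2 + 10k + 1) = (2k^3 + 2k^2 − 3k + 2) + (6k^2 + 10k + 1) = 2k^3 + 8k^2 + 7k + 3,
and 2·(k+1)^3 + 2·(k+1)^2 − 3·(k+1) + 2 = 2k^3 + 8k^2 + 7k + 3.
This completes the inductive step, so u[m] = 2m^3 + 2m^2 − 3m + 2 for all m ≥ 0.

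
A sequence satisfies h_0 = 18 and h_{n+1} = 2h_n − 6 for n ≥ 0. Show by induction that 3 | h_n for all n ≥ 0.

Base case: h_0 = 18 = 3·6, so 3 | h_0.
Assume 3 | h_r, so h_r = 3t for some integer t.
Then h_{r+1} = 2h_r − 6 = 2·(3t) − 6 = 3(2t − 2), so 3 | h_{r+1}.
So the property holds for r+1, and by induction 3 | h_n for all n ≥ 0.

3 | h_n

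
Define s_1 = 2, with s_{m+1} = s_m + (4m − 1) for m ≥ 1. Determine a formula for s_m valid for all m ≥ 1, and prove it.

Claim: s_m = 2m^2 − 3m + 3.

Base case: s_1 = 2, and 2·1^2 − 3·1 + 3 = 2.
Assume s_k = 2k^2 − 3k + 3.
Then s_{k+1} = s_k + (4k − 1) = (2k^2 − 3k + 3) + (4k − 1) = 2k^2 + k + 2,
and 2·(k+1)^2 − 3·(k+1) + 3 = 2k^2 + k + 2.
By induction, s_m = 2m^2 − 3m + 3 for all m ≥ 1.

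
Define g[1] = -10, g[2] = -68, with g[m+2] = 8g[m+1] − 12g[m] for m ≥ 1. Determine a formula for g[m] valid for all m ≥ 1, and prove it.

Claim: g[m] = 2^m − 2·6^m.

Base cases: g[1] = -10 and 2^1 − 2·6^1 = -10; g[2] = -68 and 2^2 − 2·6^2 = -68.
Assume g[i] = 2^i − 2·6^i for all 1 ≤ i ≤ j, where j ≥ 2.
Then g[j+1] = 8g[j] − 12g[j−1] = 8·(2^j − 2·6^j) − 12·(2^{j−1} − 2·6^{j−1}) = (8·2 − 12)2^{j−1} − 2·(8·6 − 12)6^{j−1} = 4·2^{j−1} − 72·6^{j−1} = 2^{j+1} − 2·6^{j+1}.
So the formula holds for j+1, and by strong induction g[m] = 2^m − 2·6^m for all m ≥ 1.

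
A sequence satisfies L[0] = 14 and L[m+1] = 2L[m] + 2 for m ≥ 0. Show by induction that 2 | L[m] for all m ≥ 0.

Base case: L[0] = 14 = 2·7, so 2 | L[0].
Assume 2 | L[r], so L[r] = 2t for some integer t.
Then L[r+1] = 2L[r] + 2 = 2·(2t) + 2 = 2(2t + 1), so 2 | L[r+1].
By induction, 2 | L[m] for all m ≥ 0.

2 | L[m]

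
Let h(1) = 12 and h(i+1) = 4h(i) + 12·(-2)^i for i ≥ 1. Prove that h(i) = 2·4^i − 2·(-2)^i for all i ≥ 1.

Base case: h(1) = 12, and 2·4^1 − 2·(-2)^1 = 8 + 4 = 12.
Assume h(j) = 2·4^j − 2·(-2)^j for some j ≥ 1.
Then h(j+1) = 4h(j) + 12·(-2)^j = 4·(2·4^j − 2·(-2)^j) + 12·(-2)^j = 2·4^{j+1} − 8·(-2)^j + 12·(-2)^j = 2·4^{j+1} + 4·(-2)^j = 2·4^{j+1} − 2·(-2)^{j+1}.
By induction, h(i) = 2·4^i − 2·(-2)^i for all i ≥ 1.

h(i) = 2·4^i − 2·(-2)^i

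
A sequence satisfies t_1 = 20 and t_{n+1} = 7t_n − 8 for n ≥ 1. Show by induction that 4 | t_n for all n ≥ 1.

Base case: t_1 = 20 = 4·5, so 4 | t_1.
Assume 4 | t_m, so t_m = 4s for some integer s.
Then t_{m+1} = 7t_m − 8 = 7·(4s) − 8 = 4(7s − 2), so 4 | t_{m+1}.
This completes the inductive step, so 4 | t_n for all n ≥ 1.

4 | t_n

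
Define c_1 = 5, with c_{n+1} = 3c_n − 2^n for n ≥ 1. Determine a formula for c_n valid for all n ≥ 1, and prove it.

Claim: c_n = 3^n + 2^n.

Base case: c_1 = 5, and 3^1 + 2^1 = 3 + 2 = 5.
Assume c_k = 3^k + 2^k for some k ≥ 1.
Then c_{k+1} = 3c_k − 2^k = 3·(3^k + 2^k) − 2^k = 3^{k+1} + 3·2^k − 2^k = 3^{k+1} + 2·2^k = 3^{k+1} + 2^{k+1}.
Hence c_n = 3^n + 2^n for every n ≥ 1, by induction.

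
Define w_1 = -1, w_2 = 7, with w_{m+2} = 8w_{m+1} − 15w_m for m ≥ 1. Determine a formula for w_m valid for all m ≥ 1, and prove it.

Claim: w_m = 5^m − 2·3^m.

Base cases: w_1 = -1 and 5^1 − 2·3^1 = -1; w_2 = 7 and 5^2 − 2·3^2 = 7.
Assume w_j = 5^j − 2·3^j for all 1 ≤ j ≤ k, where k ≥ 2.
Then w_{k+1} = 8w_k − 15w_{k−1} = 8·(5^k − 2·3^k) − 15·(5^{k−1} − 2·3^{k−1}) = (8·5 − 15)5^{k−1} − 2·(8·3 − 15)3^{k−1} = 25·5^{k−1} − 18·3^{k−1} = 5^{k+1} − 2·3^{k+1}.
This completes the inductive step, so w_m = 5^m − 2·3^m for all m ≥ 1.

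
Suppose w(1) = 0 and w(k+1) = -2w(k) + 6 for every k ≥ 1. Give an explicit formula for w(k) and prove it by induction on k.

Claim: w(k) = (-2)^k + 2.

Base case: w(1) = 0, and (-2)^1 + 2 = -2 + 2 = 0.
Assume w(j) = (-2)^j + 2 for some j ≥ 1.
Then w(j+1) = -2w(j) + 6 = -2·((-2)^j + 2) + 6 = -2·(-2)^j − 4 + 6 = (-2)^{j+1} + 2.
So the formula holds for j+1, and by induction w(k) = (-2)^k + 2 for all k ≥ 1.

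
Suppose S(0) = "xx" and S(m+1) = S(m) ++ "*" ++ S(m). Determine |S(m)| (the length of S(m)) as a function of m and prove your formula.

Claim: |S(m)| = 3·2^m − 1.

Base case: |S(0)| = 2, and 3·2^0 − 1 = 2.
Assume |S(k)| = 3·2^k − 1.
Then |S(k+1)| = |S(k)| + 1 + |S(k)| = 2|S(k)| + 1 = 2(3·2^k − 1) + 1 = 3·2^{k+1} − 2 + 1 = 3·2^{k+1} − 1.
So the formula holds for k+1, and by induction |S(m)| = 3·2^m − 1 for all m ≥ 0.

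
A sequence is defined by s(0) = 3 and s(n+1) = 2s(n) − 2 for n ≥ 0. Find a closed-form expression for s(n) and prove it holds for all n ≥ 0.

Claim: s(n) = 2^n + 2.

Base case: s(0) = 3, and 2^0 + 2 = 1 + 2 = 3.
Assume s(j) = 2^j + 2 for some j ≥ 0.
Then s(j+1) = 2s(j) − 2 = 2·(2^j + 2) − 2 = 2^{j+1} + 4 − 2 = 2^{j+1} + 2.
Hence s(n) = 2^n + 2 for every n ≥ 0, by induction.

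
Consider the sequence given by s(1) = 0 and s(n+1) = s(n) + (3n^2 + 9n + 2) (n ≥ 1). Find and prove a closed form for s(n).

Claim: s(n) = n^3 + 3n^2 − 2n − 2.

Base case: s(1) = 0, and 1^3 + 3·1^2 − 2·1 − 2 = 0.
Assume s(r) = r^3 + 3r^2 − 2r − 2.
Then s(r+1) = s(r) + (3r^2 + 9r + 2) = (r^3 + 3r^2 − 2r − 2) + (3r^2 + 9r + 2) = r^3 + 6r^2 + 7r,
and (r+1)^3 + 3·(r+1)^2 − 2·(r+1) − 2 = r^3 + 6r^2 + 7r.
This completes the inductive step, so s(n) = n^3 + 3n^2 − 2n − 2 for all n ≥ 1.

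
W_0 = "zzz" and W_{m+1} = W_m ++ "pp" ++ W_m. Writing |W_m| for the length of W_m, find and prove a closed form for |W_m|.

Claim: |W_m| = 5·2^m − 2.

Base case: |W_0| = 3, and 5·2^0 − 2 = 3.
Assume |W_j| = 5·2^j − 2.
Then |W_{j+1}| = |W_j| + 2 + |W_j| = 2|W_j| + 2 = 2(5·2^j − 2) + 2 = 5·2^{j+1} − 4 + 2 = 5·2^{j+1} − 2.
So the formula holds for j+1, and by induction |W_m| = 5·2^m − 2 for all m ≥ 0.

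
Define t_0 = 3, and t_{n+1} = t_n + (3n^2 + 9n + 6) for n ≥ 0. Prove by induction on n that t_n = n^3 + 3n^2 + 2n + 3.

Base case: t_0 = 3, and 0^3 + 3·0^2 + 2·0 + 3 = 3.
Assume t_m = m^3 + 3m^2 + 2m + 3.
Then t_{m+1} = t_m + (3m^2 + 9m + 6) = (m^3 + 3m^2 + 2m + 3) + (3m^2 + 9m + 6) = m^3 + 6m^2 + 11m + 9,
and (m+1)^3 + 3·(m+1)^2 + 2·(m+1) + 3 = m^3 + 6m^2 + 11m + 9.
Hence t_n = n^3 + 3n^2 + 2n + 3 for every n ≥ 0, by induction.

t_n = n^3 + 3n^2 + 2n + 3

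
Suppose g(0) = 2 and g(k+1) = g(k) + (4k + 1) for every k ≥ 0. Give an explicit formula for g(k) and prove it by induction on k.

Claim: g(k) = 2k^2 − k + 2.

Base case: g(0) = 2, and 2·0^2 − 0 + 2 = 2.
Assume g(m) = 2m^2 − m + 2.
Then g(m+1) = g(m) + (4m + 1) = (2m^2 − m + 2) + (4m + 1) = 2m^2 + 3m + 3,
and 2·(m+1)^2 − (m+1) + 2 = 2m^2 + 3m + 3.
This completes the inductive step, so g(k) = 2k^2 − k + 2 for all k ≥ 0.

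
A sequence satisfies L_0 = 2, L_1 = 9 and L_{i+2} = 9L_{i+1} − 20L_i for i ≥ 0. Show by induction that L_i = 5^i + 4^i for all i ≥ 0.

Base cases: L_0 = 2 and 5^0 + 4^0 = 2; L_1 = 9 and 5^1 + 4^1 = 9.
Assume L_j = 5^j + 4^j for all 0 ≤ j ≤ r, where r ≥ 1.
Then L_{r+1} = 9L_r − 20L_{r−1} = 9·(5^r + 4^r) − 20·(5^{r−1} + 4^{r−1}) = (9·5 − 20)5^{r−1} + (9·4 − 20)4^{r−1} = 25·5^{r−1} + 16·4^{r−1} = 5^{r+1} + 4^{r+1}.
By strong induction, L_i = 5^i + 4^i for all i ≥ 0.

L_i = 5^i + 4^i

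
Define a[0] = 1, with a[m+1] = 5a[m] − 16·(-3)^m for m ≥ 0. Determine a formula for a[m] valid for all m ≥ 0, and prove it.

Claim: a[m] = -5^m + 2·(-3)^m.

Base case: a[0] = 1, and -5^0 + 2·(-3)^0 = -1 + 2 = 1.
Assume a[r] = -5^r + 2·(-3)^r for some r ≥ 0.
Then a[r+1] = 5a[r] − 16·(-3)^r = 5·(-5^r + 2·(-3)^r) − 16·(-3)^r = -5^{r+1} + 10·(-3)^r − 16·(-3)^r = -5^{r+1} − 6·(-3)^r = -5^{r+1} + 2·(-3)^{r+1}.
Hence a[m] = -5^m + 2·(-3)^m for every m ≥ 0, by induction.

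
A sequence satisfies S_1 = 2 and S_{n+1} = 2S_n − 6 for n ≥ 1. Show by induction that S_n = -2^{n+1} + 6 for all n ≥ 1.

Base case: S_1 = 2, and -2^{1+1} + 6 = -4 + 6 = 2.
Assume S_j = -2^{j+1} + 6 for some j ≥ 1.
Then S_{j+1} = 2S_j − 6 = 2·(-2^{j+1} + 6) − 6 = -2^{j+2} + 12 − 6 = -2^{j+2} + 6.
This completes the inductive step, so S_n = -2^{n+1} + 6 for all n ≥ 1.

S_n = -2^{n+1} + 6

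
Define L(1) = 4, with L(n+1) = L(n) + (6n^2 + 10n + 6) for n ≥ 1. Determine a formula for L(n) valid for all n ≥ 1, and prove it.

Claim: L(n) = 2n^3 + 2n^2 + 2n − 2.

Base case: L(1) = 4, and 2·1^3 + 2·1^2 + 2·1 − 2 = 4.
Assume L(k) = 2k^3 + 2k^2 + 2k − 2.
Then L(k+1) = L(k) + (6k^2 + 10k + 6) = (2k^3 + 2k^2 + 2k − 2) + (6k^2 + 10k + 6) = 2k^3 + 8k^2 + 12k + 4,
and 2·(k+1)^3 + 2·(k+1)^2 + 2·(k+1) − 2 = 2k^3 + 8k^2 + 12k + 4.
This completes the inductive step, so L(n) = 2n^3 + 2n^2 + 2n − 2 for all n ≥ 1.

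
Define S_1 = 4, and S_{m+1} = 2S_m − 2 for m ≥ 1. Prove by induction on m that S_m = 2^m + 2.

Base case: S_1 = 4, and 2^1 + 2 = 2 + 2 = 4.
Assume S_k = 2^k + 2 for some k ≥ 1.
Then S_{k+1} = 2S_k − 2 = 2·(2^k + 2) − 2 = 2^{k+1} + 4 − 2 = 2^{k+1} + 2.
This completes the inductive step, so S_m = 2^m + 2 for all m ≥ 1.

S_m = 2^m + 2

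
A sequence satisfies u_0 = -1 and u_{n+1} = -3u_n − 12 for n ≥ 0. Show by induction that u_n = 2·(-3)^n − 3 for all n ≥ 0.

Base case: u_0 = -1, and 2·(-3)^0 − 3 = 2 − 3 = -1.
Assume u_j = 2·(-3)^j − 3 for some j ≥ 0.
Then u_{j+1} = -3u_j − 12 = -3·(2·(-3)^j − 3) − 12 = -6·(-3)^j + 9 − 12 = 2·(-3)^{j+1} − 3.
So the formula holds for j+1, and by induction u_n = 2·(-3)^n − 3 for all n ≥ 0.

u_n = 2·(-3)^n − 3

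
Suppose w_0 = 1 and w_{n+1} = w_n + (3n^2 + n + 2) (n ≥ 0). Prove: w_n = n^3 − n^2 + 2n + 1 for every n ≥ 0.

Base case: w_0 = 1, and 0^3 − 0^2 + 2·0 + 1 = 1.
Assume w_j = j^3 − j^2 + 2j + 1.
Then w_{j+1} = w_j + (3j^2 + j + 2) = (j^3 − j^2 + 2j + 1) + (3j^2 + j + 2) = j^3 + 2j^2 + 3j + 3,
and (j+1)^3 − (j+1)^2 + 2·(j+1) + 1 = j^3 + 2j^2 + 3j + 3.
Hence w_n = n^3 − n^2 + 2n + 1 for every n ≥ 0, by induction.

w_n = n^3 − n^2 + 2n + 1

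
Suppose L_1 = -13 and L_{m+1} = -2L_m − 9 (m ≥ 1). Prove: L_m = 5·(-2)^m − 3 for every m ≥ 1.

Base case: L_1 = -13, and 5·(-2)^1 − 3 = -10 − 3 = -13.
Assume L_j = 5·(-2)^j − 3 for some j ≥ 1.
Then L_{j+1} = -2L_j − 9 = -2·(5·(-2)^j − 3) − 9 = -10·(-2)^j + 6 − 9 = 5·(-2)^{j+1} − 3.
Hence L_m = 5·(-2)^m − 3 for every m ≥ 1, by induction.

L_m = 5·(-2)^m − 3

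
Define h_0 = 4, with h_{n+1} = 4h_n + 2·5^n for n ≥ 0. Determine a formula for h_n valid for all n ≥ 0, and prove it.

Claim: h_n = 2·4^n + 2·5^n.

Base case: h_0 = 4, and 2·4^0 + 2·5^0 = 2 + 2 = 4.
Assume h_k = 2·4^k + 2·5^k for some k ≥ 0.
Then h_{k+1} = 4h_k + 2·5^k = 4·(2·4^k + 2·5^k) + 2·5^k = 2·4^{k+1} + 8·5^k + 2·5^k = 2·4^{k+1} + 10·5^k = 2·4^{k+1} + 2·5^{k+1}.
This completes the inductive step, so h_n = 2·4^n + 2·5^n for all n ≥ 0.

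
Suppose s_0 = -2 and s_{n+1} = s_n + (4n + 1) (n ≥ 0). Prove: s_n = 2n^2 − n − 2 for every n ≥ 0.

Base case: s_0 = -2, and 2·0^2 − 0 − 2 = -2.
Assume s_k = 2k^2 − k − 2.
Then s_{k+1} = s_k + (4k + 1) = (2k^2 − k − 2) + (4k + 1) = 2k^2 + 3k − 1,
and 2·(k+1)^2 − (k+1) − 2 = 2k^2 + 3k − 1.
Hence s_n = 2n^2 − n − 2 for every n ≥ 0, by induction.

s_n = 2n^2 − n − 2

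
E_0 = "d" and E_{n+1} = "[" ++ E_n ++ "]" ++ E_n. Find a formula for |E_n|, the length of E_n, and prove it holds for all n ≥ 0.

Claim: |E_n| = 3·2^n − 2.

Base case: |E_0| = 1, and 3·2^0 − 2 = 1.
Assume |E_r| = 3·2^r − 2.
Then |E_{r+1}| = 1 + |E_r| + 1 + |E_r| = 2|E_r| + 2 = 2(3·2^r − 2) + 2 = 3·2^{r+1} − 4 + 2 = 3·2^{r+1} − 2.
Hence |E_n| = 3·2^n − 2 for every n ≥ 0, by induction.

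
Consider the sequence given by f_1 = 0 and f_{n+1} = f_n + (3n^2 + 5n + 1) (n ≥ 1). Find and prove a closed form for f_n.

Claim: f_n = n^3 + n^2 − n − 1.

Base case: f_1 = 0, and 1^3 + 1^2 − 1 − 1 = 0.
Assume f_k = k^3 + k^2 − k − 1.
Then f_{k+1} = f_k + (3k^2 + 5k + 1) = (k^3 + k^2 − k − 1) + (3k^2 + 5k + 1) = k^3 + 4k^2 + 4k,
and (k+1)^3 + (k+1)^2 − (k+1) − 1 = k^3 + 4k^2 + 4k.
By induction, f_n = n^3 + n^2 − n − 1 for all n ≥ 1.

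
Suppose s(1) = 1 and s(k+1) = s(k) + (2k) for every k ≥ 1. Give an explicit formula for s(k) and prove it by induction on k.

Claim: s(k) = k^2 − k + 1.

Base case: s(1) = 1, and 1^2 − 1 + 1 = 1.
Assume s(m) = m^2 − m + 1.
Then s(m+1) = s(m) + (2m) = (m^2 − m + 1) + (2m) = m^2 + m + 1,
and (m+1)^2 − (m+1) + 1 = m^2 + m + 1.
By induction, s(k) = k^2 − k + 1 for all k ≥ 1.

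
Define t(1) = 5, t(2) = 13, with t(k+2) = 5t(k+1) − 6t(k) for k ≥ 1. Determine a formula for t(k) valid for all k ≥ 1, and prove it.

Claim: t(k) = 3^k + 2^k.

Base cases: t(1) = 5 and 3^1 + 2^1 = 5; t(2) = 13 and 3^2 + 2^2 = 13.
Assume t(j) = 3^j + 2^j for all 1 ≤ j ≤ r, where r ≥ 2.
Then t(r+1) = 5t(r) − 6t(r−1) = 5·(3^r + 2^r) − 6·(3^{r−1} + 2^{r−1}) = (5·3 − 6)3^{r−1} + (5·2 − 6)2^{r−1} = 9·3^{r−1} + 4·2^{r−1} = 3^{r+1} + 2^{r+1}.
By strong induction, t(k) = 3^k + 2^k for all k ≥ 1.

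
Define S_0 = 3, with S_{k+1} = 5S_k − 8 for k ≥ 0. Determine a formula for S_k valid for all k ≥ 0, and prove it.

Claim: S_k = 5^k + 2.

Base case: S_0 = 3, and 5^0 + 2 = 1 + 2 = 3.
Assume S_r = 5^r + 2 for some r ≥ 0.
Then S_{r+1} = 5S_r − 8 = 5·(5^r + 2) − 8 = 5^{r+1} + 10 − 8 = 5^{r+1} + 2.
By induction, S_k = 5^k + 2 for all k ≥ 0.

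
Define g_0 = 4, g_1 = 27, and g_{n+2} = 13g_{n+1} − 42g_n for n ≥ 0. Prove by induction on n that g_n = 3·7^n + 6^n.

Base cases: g_0 = 4 and 3·7^0 + 6^0 = 4; g_1 = 27 and 3·7^1 + 6^1 = 27.
Assume g_i = 3·7^i + 6^i for all 0 ≤ i ≤ j, where j ≥ 1.
Then g_{j+1} = 13g_j − 42g_{j−1} = 13·(3·7^j + 6^j) − 42·(3·7^{j−1} + 6^{j−1}) = 3·(13·7 − 42)7^{j−1} + (13·6 − 42)6^{j−1} = 147·7^{j−1} + 36·6^{j−1} = 3·7^{j+1} + 6^{j+1}.
Hence g_n = 3·7^n + 6^n for every n ≥ 0, by strong induction.

g_n = 3·7^n + 6^n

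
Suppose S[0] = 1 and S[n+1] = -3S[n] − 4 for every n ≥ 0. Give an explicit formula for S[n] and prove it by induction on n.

Claim: S[n] = 2·(-3)^n − 1.

Base case: S[0] = 1, and 2·(-3)^0 − 1 = 2 − 1 = 1.
Assume S[r] = 2·(-3)^r − 1 for some r ≥ 0.
Then S[r+1] = -3S[r] − 4 = -3·(2·(-3)^r − 1) − 4 = -6·(-3)^r + 3 − 4 = 2·(-3)^{r+1} − 1.
By induction, S[n] = 2·(-3)^n − 1 for all n ≥ 0.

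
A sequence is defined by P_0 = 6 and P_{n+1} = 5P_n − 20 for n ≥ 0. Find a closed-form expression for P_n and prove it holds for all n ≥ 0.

Claim: P_n = 5^n + 5.

Base case: P_0 = 6, and 5^0 + 5 = 1 + 5 = 6.
Assume P_k = 5^k + 5 for some k ≥ 0.
Then P_{k+1} = 5P_k − 20 = 5·(5^k + 5) − 20 = 5^{k+1} + 25 − 20 = 5^{k+1} + 5.
Hence P_n = 5^n + 5 for every n ≥ 0, by induction.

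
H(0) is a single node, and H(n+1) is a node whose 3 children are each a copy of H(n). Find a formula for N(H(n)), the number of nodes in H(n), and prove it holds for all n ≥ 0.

Claim: N(H(n)) = (3^{n+1} − 1)/2.

Base case: N(H(0)) = 1, and (3^{0+1} − 1)/2 = 1.
Assume N(H(m)) = (3^{m+1} − 1)/2.
Then N(H(m+1)) = 1 + 3N(H(m)) = 1 + 3·(3^{m+1} − 1)/2 = 1 + (3^{m+2} − 3)/2 = (2 + 3^{m+2} − 3)/2 = (3^{m+2} − 1)/2.
This completes the inductive step, so N(H(n)) = (3^{n+1} − 1)/2 for all n ≥ 0.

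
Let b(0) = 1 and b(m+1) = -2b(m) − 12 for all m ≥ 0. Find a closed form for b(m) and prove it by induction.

Claim: b(m) = 5·(-2)^m − 4.

Base case: b(0) = 1, and 5·(-2)^0 − 4 = 5 − 4 = 1.
Assume b(k) = 5·(-2)^k − 4 for some k ≥ 0.
Then b(k+1) = -2b(k) − 12 = -2·(5·(-2)^k − 4) − 12 = -10·(-2)^k + 8 − 12 = 5·(-2)^{k+1} − 4.
By induction, b(m) = 5·(-2)^m − 4 for all m ≥ 0.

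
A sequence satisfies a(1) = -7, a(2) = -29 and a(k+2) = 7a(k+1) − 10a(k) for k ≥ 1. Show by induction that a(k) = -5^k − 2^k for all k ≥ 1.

Base cases: a(1) = -7 and -5^1 − 2^1 = -7; a(2) = -29 and -5^2 − 2^2 = -29.
Assume a(j) = -5^j − 2^j for all 1 ≤ j ≤ m, where m ≥ 2.
Then a(m+1) = 7a(m) − 10a(m−1) = 7·(-5^m − 2^m) − 10·(-5^{m−1} − 2^{m−1}) = -(7·5 − 10)5^{m−1} − (7·2 − 10)2^{m−1} = -25·5^{m−1} − 4·2^{m−1} = -5^{m+1} − 2^{m+1}.
By strong induction, a(k) = -5^k − 2^k for all k ≥ 1.

a(k) = -5^k − 2^k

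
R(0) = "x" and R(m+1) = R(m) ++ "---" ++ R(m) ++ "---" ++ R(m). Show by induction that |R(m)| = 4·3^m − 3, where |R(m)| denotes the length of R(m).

Base case: |R(0)| = 1, and 4·3^0 − 3 = 1.
Assume |R(j)| = 4·3^j − 3.
Then |R(j+1)| = 3|R(j)| + 6 = 3(4·3^j − 3) + 6 = 4·3^{j+1} − 9 + 6 = 4·3^{j+1} − 3.
So the formula holds for j+1, and by induction |R(m)| = 4·3^m − 3 for all m ≥ 0.

|R(m)| = 4·3^m − 3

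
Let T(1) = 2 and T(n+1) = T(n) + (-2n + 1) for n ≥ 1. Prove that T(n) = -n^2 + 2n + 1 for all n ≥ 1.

Base case: T(1) = 2, and -1^2 + 2·1 + 1 = 2.
Assume T(m) = -m^2 + 2m + 1.
Then T(m+1) = T(m) + (-2m + 1) = (-m^2 + 2m + 1) + (-2m + 1) = -m^2 + 2,
and -(m+1)^2 + 2·(m+1) + 1 = -m^2 + 2.
This completes the inductive step, so T(n) = -n^2 + 2n + 1 for all n ≥ 1.

T(n) = -n^2 + 2n + 1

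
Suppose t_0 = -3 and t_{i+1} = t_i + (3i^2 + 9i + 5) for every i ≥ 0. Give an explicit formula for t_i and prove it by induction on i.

Claim: t_i = i^3 + 3i^2 + i − 3.

Base case: t_0 = -3, and 0^3 + 3·0^2 + 0 − 3 = -3.
Assume t_k = k^3 + 3k^2 + k − 3.
Then t_{k+1} = t_k + (3k^2 + 9k + 5) = (k^3 + 3k^2 + k − 3) + (3k^2 + 9k + 5) = k^3 + 6k^2 + 10k + 2,
and (k+1)^3 + 3·(k+1)^2 + (k+1) − 3 = k^3 + 6k^2 + 10k + 2.
Hence t_i = i^3 + 3i^2 + i − 3 for every i ≥ 0, by induction.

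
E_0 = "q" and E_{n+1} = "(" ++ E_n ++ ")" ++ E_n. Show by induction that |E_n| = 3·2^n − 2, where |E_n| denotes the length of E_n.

Base case: |E_0| = 1, and 3·2^0 − 2 = 1.
Assume |E_r| = 3·2^r − 2.
Then |E_{r+1}| = 1 + |E_r| + 1 + |E_r| = 2|E_r| + 2 = 2(3·2^r − 2) + 2 = 3·2^{r+1} − 4 + 2 = 3·2^{r+1} − 2.
Hence |E_n| = 3·2^n − 2 for every n ≥ 0, by induction.

|E_n| = 3·2^n − 2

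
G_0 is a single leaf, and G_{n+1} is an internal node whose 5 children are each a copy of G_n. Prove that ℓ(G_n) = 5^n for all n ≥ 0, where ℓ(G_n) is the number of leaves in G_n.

Base case: ℓ(G_0) = 1, and 5^0 = 1.
Assume ℓ(G_r) = 5^r.
Then ℓ(G_{r+1}) = 5·ℓ(G_r) = 5·5^r = 5^{r+1}.
This completes the inductive step, so ℓ(G_n) = 5^n for all n ≥ 0.

ℓ(G_n) = 5^n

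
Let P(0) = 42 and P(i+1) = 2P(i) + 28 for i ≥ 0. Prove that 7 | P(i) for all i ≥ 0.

Base case: P(0) = 42 = 7·6, so 7 | P(0).
Assume 7 | P(k), so P(k) = 7t for some integer t.
Then P(k+1) = 2P(k) + 28 = 2·(7t) + 28 = 7(2t + 4), so 7 | P(k+1).
This completes the inductive step, so 7 | P(i) for all i ≥ 0.

7 | P(i)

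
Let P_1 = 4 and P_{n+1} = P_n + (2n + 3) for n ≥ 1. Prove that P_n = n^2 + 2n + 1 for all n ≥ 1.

Base case: P_1 = 4, and 1^2 + 2·1 + 1 = 4.
Assume P_j = j^2 + 2j + 1.
Then P_{j+1} = P_j + (2j + 3) = (j^2 + 2j + 1) + (2j + 3) = j^2 + 4j + 4,
and (j+1)^2 + 2·(j+1) + 1 = j^2 + 4j + 4.
By induction, P_n = n^2 + 2n + 1 for all n ≥ 1.

P_n = n^2 + 2n + 1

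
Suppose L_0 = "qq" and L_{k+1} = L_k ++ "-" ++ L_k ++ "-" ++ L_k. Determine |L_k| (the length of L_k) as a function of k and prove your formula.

Claim: |L_k| = 3^{k+1} − 1.

Base case: |L_0| = 2, and 3^{0+1} − 1 = 2.
Assume |L_j| = 3^{j+1} − 1.
Then |L_{j+1}| = 3|L_j| + 2 = 3(3^{j+1} − 1) + 2 = 3^{j+2} − 3 + 2 = 3^{j+2} − 1.
By induction, |L_k| = 3^{k+1} − 1 for all k ≥ 0.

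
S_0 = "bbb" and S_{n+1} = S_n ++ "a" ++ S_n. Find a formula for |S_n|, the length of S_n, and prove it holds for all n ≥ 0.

Claim: |S_n| = 2^{n+2} − 1.

Base case: |S_0| = 3, and 2^{0+2} − 1 = 3.
Assume |S_m| = 2^{m+2} − 1.
Then |S_{m+1}| = |S_m| + 1 + |S_m| = 2|S_m| + 1 = 2(2^{m+2} − 1) + 1 = 2^{m+3} − 2 + 1 = 2^{m+3} − 1.
By induction, |S_n| = 2^{n+2} − 1 for all n ≥ 0.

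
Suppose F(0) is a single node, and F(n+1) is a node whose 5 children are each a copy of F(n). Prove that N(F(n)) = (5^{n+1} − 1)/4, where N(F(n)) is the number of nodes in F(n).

Base case: N(F(0)) = 1, and (5^{0+1} − 1)/4 = 1.
Assume N(F(r)) = (5^{r+1} − 1)/4.
Then N(F(r+1)) = 1 + 5N(F(r)) = 1 + 5·(5^{r+1} − 1)/4 = 1 + (5^{r+2} − 5)/4 = (4 + 5^{r+2} − 5)/4 = (5^{r+2} − 1)/4.
This completes the inductive step, so N(F(n)) = (5^{n+1} − 1)/4 for all n ≥ 0.

N(F(n)) = (5^{n+1} − 1)/4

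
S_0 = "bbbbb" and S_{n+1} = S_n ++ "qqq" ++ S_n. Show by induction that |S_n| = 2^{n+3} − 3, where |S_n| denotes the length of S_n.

Base case: |S_0| = 5, and 2^{0+3} − 3 = 5.
Assume |S_m| = 2^{m+3} − 3.
Then |S_{m+1}| = |S_m| + 3 + |S_m| = 2|S_m| + 3 = 2(2^{m+3} − 3) + 3 = 2^{m+1+3} − 6 + 3 = 2^{m+1+3} − 3.
This completes the inductive step, so |S_n| = 2^{n+3} − 3 for all n ≥ 0.

|S_n| = 2^{n+3} − 3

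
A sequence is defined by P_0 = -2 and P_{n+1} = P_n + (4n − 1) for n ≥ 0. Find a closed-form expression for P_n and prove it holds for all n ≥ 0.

Claim: P_n = 2n^2 − 3n − 2.

Base case: P_0 = -2, and 2·0^2 − 3·0 − 2 = -2.
Assume P_m = 2m^2 − 3m − 2.
Then P_{m+1} = P_m + (4m − 1) = (2m^2 − 3m − 2) + (4m − 1) = 2m^2 + m − 3,
and 2·(m+1)^2 − 3·(m+1) − 2 = 2m^2 + m − 3.
Hence P_n = 2n^2 − 3n − 2 for every n ≥ 0, by induction.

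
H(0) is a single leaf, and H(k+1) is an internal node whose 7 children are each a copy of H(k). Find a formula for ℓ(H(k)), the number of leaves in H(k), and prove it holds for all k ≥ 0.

Claim: ℓ(H(k)) = 7^k.

Base case: ℓ(H(0)) = 1, and 7^0 = 1.
Assume ℓ(H(m)) = 7^m.
Then ℓ(H(m+1)) = 7·ℓ(H(m)) = 7·7^m = 7^{m+1}.
Hence ℓ(H(k)) = 7^k for every k ≥ 0, by induction.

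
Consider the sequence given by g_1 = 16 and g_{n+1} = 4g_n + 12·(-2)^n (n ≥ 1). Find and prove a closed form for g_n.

Claim: g_n = 3·4^n − 2·(-2)^n.

Base case: g_1 = 16, and 3·4^1 − 2·(-2)^1 = 12 + 4 = 16.
Assume g_m = 3·4^m − 2·(-2)^m for some m ≥ 1.
Then g_{m+1} = 4g_m + 12·(-2)^m = 4·(3·4^m − 2·(-2)^m) + 12·(-2)^m = 3·4^{m+1} − 8·(-2)^m + 12·(-2)^m = 3·4^{m+1} + 4·(-2)^m = 3·4^{m+1} − 2·(-2)^{m+1}.
So the formula holds for m+1, and by induction g_n = 3·4^n − 2·(-2)^n for all n ≥ 1.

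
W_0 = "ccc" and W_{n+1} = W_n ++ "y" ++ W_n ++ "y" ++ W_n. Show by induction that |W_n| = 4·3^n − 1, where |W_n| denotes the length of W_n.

Base case: |W_0| = 3, and 4·3^0 − 1 = 3.
Assume |W_m| = 4·3^m − 1.
Then |W_{m+1}| = 3|W_m| + 2 = 3(4·3^m − 1) + 2 = 4·3^{m+1} − 3 + 2 = 4·3^{m+1} − 1.
This completes the inductive step, so |W_n| = 4·3^n − 1 for all n ≥ 0.

|W_n| = 4·3^n − 1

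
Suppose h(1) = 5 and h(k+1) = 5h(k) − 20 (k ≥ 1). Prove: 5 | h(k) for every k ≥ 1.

Base case: h(1) = 5 = 5·1, so 5 | h(1).
Assume 5 | h(j), so h(j) = 5t for some integer t.
Then h(j+1) = 5h(j) − 20 = 5·(5t) − 20 = 5(5t − 4), so 5 | h(j+1).
This completes the inductive step, so 5 | h(k) for all k ≥ 1.

5 | h(k)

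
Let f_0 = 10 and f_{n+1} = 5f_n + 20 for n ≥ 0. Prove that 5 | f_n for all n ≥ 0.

Base case: f_0 = 10 = 5·2, so 5 | f_0.
Assume 5 | f_m, so f_m = 5t for some integer t.
Then f_{m+1} = 5f_m + 20 = 5·(5t) + 20 = 5(5t + 4), so 5 | f_{m+1}.
Hence 5 | f_n for every n ≥ 0, by induction.

5 | f_n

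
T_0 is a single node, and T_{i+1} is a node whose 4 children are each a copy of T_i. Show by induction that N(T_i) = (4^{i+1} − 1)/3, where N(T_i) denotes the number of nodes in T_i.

Base case: N(T_0) = 1, and (4^{0+1} − 1)/3 = 1.
Assume N(T_m) = (4^{m+1} − 1)/3.
Then N(T_{m+1}) = 1 + 4N(T_m) = 1 + 4·(4^{m+1} − 1)/3 = 1 + (4^{m+2} − 4)/3 = (3 + 4^{m+2} − 4)/3 = (4^{m+2} − 1)/3.
Hence N(T_i) = (4^{i+1} − 1)/3 for every i ≥ 0, by induction.

N(T_i) = (4^{i+1} − 1)/3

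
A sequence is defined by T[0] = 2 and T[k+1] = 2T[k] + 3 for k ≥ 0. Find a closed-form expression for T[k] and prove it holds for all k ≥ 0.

Claim: T[k] = 5·2^k − 3.

Base case: T[0] = 2, and 5·2^0 − 3 = 5 − 3 = 2.
Assume T[j] = 5·2^j − 3 for some j ≥ 0.
Then T[j+1] = 2T[j] + 3 = 2·(5·2^j − 3) + 3 = 10·2^j − 6 + 3 = 5·2^{j+1} − 3.
By induction, T[k] = 5·2^k − 3 for all k ≥ 0.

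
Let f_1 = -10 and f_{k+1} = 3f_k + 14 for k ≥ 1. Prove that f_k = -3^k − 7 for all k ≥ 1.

Base case: f_1 = -10, and -3^1 − 7 = -3 − 7 = -10.
Assume f_j = -3^j − 7 for some j ≥ 1.
Then f_{j+1} = 3f_j + 14 = 3·(-3^j − 7) + 14 = -3^{j+1} − 21 + 14 = -3^{j+1} − 7.
Hence f_k = -3^k − 7 for every k ≥ 1, by induction.

f_k = -3^k − 7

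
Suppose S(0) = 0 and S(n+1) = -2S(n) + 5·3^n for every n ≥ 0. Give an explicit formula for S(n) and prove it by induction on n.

Claim: S(n) = -(-2)^n + 3^n.

Base case: S(0) = 0, and -(-2)^0 + 3^0 = -1 + 1 = 0.
Assume S(m) = -(-2)^m + 3^m for some m ≥ 0.
Then S(m+1) = -2S(m) + 5·3^m = -2·(-(-2)^m + 3^m) + 5·3^m = -(-2)^{m+1} − 2·3^m + 5·3^m = -(-2)^{m+1} + 3·3^m = -(-2)^{m+1} + 3^{m+1}.
Hence S(n) = -(-2)^n + 3^n for every n ≥ 0, by induction.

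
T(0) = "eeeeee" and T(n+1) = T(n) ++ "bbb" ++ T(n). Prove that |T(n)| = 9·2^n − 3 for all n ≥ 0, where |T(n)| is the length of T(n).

Base case: |T(0)| = 6, and 9·2^0 − 3 = 6.
Assume |T(r)| = 9·2^r − 3.
Then |T(r+1)| = |T(r)| + 3 + |T(r)| = 2|T(r)| + 3 = 2(9·2^r − 3) + 3 = 9·2^{r+1} − 6 + 3 = 9·2^{r+1} − 3.
Hence |T(n)| = 9·2^n − 3 for every n ≥ 0, by induction.

|T(n)| = 9·2^n − 3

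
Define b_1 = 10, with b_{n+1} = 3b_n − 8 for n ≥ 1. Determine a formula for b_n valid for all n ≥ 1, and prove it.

Claim: b_n = 2·3^n + 4.

Base case: b_1 = 10, and 2·3^1 + 4 = 6 + 4 = 10.
Assume b_m = 2·3^m + 4 for some m ≥ 1.
Then b_{m+1} = 3b_m − 8 = 3·(2·3^m + 4) − 8 = 6·3^m + 12 − 8 = 2·3^{m+1} + 4.
This completes the inductive step, so b_n = 2·3^n + 4 for all n ≥ 1.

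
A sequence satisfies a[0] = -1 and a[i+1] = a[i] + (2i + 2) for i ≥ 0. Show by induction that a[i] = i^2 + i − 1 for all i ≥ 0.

Base case: a[0] = -1, and 0^2 + 0 − 1 = -1.
Assume a[m] = m^2 + m − 1.
Then a[m+1] = a[m] + (2m + 2) = (m^2 + m − 1) + (2m + 2) = m^2 + 3m + 1,
and (m+1)^2 + (m+1) − 1 = m^2 + 3m + 1.
By induction, a[i] = i^2 + i − 1 for all i ≥ 0.

a[i] = i^2 + i − 1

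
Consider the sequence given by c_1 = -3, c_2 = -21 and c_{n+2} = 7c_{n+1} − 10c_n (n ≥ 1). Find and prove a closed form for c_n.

Claim: c_n = 2^n − 5^n.

Base cases: c_1 = -3 and 2^1 − 5^1 = -3; c_2 = -21 and 2^2 − 5^2 = -21.
Assume c_j = 2^j − 5^j for all 1 ≤ j ≤ k, where k ≥ 2.
Then c_{k+1} = 7c_k − 10c_{k−1} = 7·(2^k − 5^k) − 10·(2^{k−1} − 5^{k−1}) = (7·2 − 10)2^{k−1} − (7·5 − 10)5^{k−1} = 4·2^{k−1} − 25·5^{k−1} = 2^{k+1} − 5^{k+1}.
So the formula holds for k+1, and by strong induction c_n = 2^n − 5^n for all n ≥ 1.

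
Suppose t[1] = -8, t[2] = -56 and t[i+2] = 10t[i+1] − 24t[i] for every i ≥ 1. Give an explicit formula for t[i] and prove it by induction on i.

Claim: t[i] = 4^i − 2·6^i.

Base cases: t[1] = -8 and 4^1 − 2·6^1 = -8; t[2] = -56 and 4^2 − 2·6^2 = -56.
Assume t[j] = 4^j − 2·6^j for all 1 ≤ j ≤ r, where r ≥ 2.
Then t[r+1] = 10t[r] − 24t[r−1] = 10·(4^r − 2·6^r) − 24·(4^{r−1} − 2·6^{r−1}) = (10·4 − 24)4^{r−1} − 2·(10·6 − 24)6^{r−1} = 16·4^{r−1} − 72·6^{r−1} = 4^{r+1} − 2·6^{r+1}.
Hence t[i] = 4^i − 2·6^i for every i ≥ 1, by strong induction.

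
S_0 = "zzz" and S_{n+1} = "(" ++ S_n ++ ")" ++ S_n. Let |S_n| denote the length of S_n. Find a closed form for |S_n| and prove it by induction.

Claim: |S_n| = 5·2^n − 2.

Base case: |S_0| = 3, and 5·2^0 − 2 = 3.
Assume |S_m| = 5·2^m − 2.
Then |S_{m+1}| = 1 + |S_m| + 1 + |S_m| = 2|S_m| + 2 = 2(5·2^m − 2) + 2 = 5·2^{m+1} − 4 + 2 = 5·2^{m+1} − 2.
Hence |S_n| = 5·2^n − 2 for every n ≥ 0, by induction.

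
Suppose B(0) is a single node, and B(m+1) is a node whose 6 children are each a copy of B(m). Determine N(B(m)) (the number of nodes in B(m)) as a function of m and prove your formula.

Claim: N(B(m)) = (6^{m+1} − 1)/5.

Base case: N(B(0)) = 1, and (6^{0+1} − 1)/5 = 1.
Assume N(B(k)) = (6^{k+1} − 1)/5.
Then N(B(k+1)) = 1 + 6N(B(k)) = 1 + 6·(6^{k+1} − 1)/5 = 1 + (6^{k+2} − 6)/5 = (5 + 6^{k+2} − 6)/5 = (6^{k+2} − 1)/5.
This completes the inductive step, so N(B(m)) = (6^{m+1} − 1)/5 for all m ≥ 0.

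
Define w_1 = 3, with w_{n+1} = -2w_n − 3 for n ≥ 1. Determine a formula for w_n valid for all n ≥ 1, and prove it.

Claim: w_n = -2·(-2)^n − 1.

Base case: w_1 = 3, and -2·(-2)^1 − 1 = 4 − 1 = 3.
Assume w_m = -2·(-2)^m − 1 for some m ≥ 1.
Then w_{m+1} = -2w_m − 3 = -2·(-2·(-2)^m − 1) − 3 = 4·(-2)^m + 2 − 3 = -2·(-2)^{m+1} − 1.
Hence w_n = -2·(-2)^n − 1 for every n ≥ 1, by induction.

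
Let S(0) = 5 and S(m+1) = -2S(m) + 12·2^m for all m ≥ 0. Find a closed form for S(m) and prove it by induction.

Claim: S(m) = 2·(-2)^m + 3·2^m.

Base case: S(0) = 5, and 2·(-2)^0 + 3·2^0 = 2 + 3 = 5.
Assume S(k) = 2·(-2)^k + 3·2^k for some k ≥ 0.
Then S(k+1) = -2S(k) + 12·2^k = -2·(2·(-2)^k + 3·2^k) + 12·2^k = 2·(-2)^{k+1} − 6·2^k + 12·2^k = 2·(-2)^{k+1} + 6·2^k = 2·(-2)^{k+1} + 3·2^{k+1}.
This completes the inductive step, so S(m) = 2·(-2)^m + 3·2^m for all m ≥ 0.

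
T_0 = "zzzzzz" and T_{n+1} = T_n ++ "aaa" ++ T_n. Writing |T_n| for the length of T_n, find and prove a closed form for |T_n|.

Claim: |T_n| = 9·2^n − 3.

Base case: |T_0| = 6, and 9·2^0 − 3 = 6.
Assume |T_m| = 9·2^m − 3.
Then |T_{m+1}| = |T_m| + 3 + |T_m| = 2|T_m| + 3 = 2(9·2^m − 3) + 3 = 9·2^{m+1} − 6 + 3 = 9·2^{m+1} − 3.
Hence |T_n| = 9·2^n − 3 for every n ≥ 0, by induction.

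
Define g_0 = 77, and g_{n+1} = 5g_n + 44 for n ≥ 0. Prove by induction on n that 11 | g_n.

Base case: g_0 = 77 = 11·7, so 11 | g_0.
Assume 11 | g_j, so g_j = 11t for some integer t.
Then g_{j+1} = 5g_j + 44 = 5·(11t) + 44 = 11(5t + 4), so 11 | g_{j+1}.
Hence 11 | g_n for every n ≥ 0, by induction.

11 | g_n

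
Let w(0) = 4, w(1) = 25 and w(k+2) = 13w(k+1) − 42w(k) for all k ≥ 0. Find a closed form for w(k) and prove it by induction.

Claim: w(k) = 3·6^k + 7^k.

Base cases: w(0) = 4 and 3·6^0 + 7^0 = 4; w(1) = 25 and 3·6^1 + 7^1 = 25.
Assume w(j) = 3·6^j + 7^j for all 0 ≤ j ≤ m, where m ≥ 1.
Then w(m+1) = 13w(m) − 42w(m−1) = 13·(3·6^m + 7^m) − 42·(3·6^{m−1} + 7^{m−1}) = 3·(13·6 − 42)6^{m−1} + (13·7 − 42)7^{m−1} = 108·6^{m−1} + 49·7^{m−1} = 3·6^{m+1} + 7^{m+1}.
This completes the inductive step, so w(k) = 3·6^k + 7^k for all k ≥ 0.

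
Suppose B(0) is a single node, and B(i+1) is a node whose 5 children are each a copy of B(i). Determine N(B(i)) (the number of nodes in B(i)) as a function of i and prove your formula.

Claim: N(B(i)) = (5^{i+1} − 1)/4.

Base case: N(B(0)) = 1, and (5^{0+1} − 1)/4 = 1.
Assume N(B(m)) = (5^{m+1} − 1)/4.
Then N(B(m+1)) = 1 + 5N(B(m)) = 1 + 5·(5^{m+1} − 1)/4 = 1 + (5^{m+2} − 5)/4 = (4 + 5^{m+2} − 5)/4 = (5^{m+2} − 1)/4.
So the formula holds for m+1, and by induction N(B(i)) = (5^{i+1} − 1)/4 for all i ≥ 0.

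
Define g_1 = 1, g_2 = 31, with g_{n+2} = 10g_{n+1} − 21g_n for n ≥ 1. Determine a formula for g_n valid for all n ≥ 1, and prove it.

Claim: g_n = 7^n − 2·3^n.

Base cases: g_1 = 1 and 7^1 − 2·3^1 = 1; g_2 = 31 and 7^2 − 2·3^2 = 31.
Assume g_j = 7^j − 2·3^j for all 1 ≤ j ≤ r, where r ≥ 2.
Then g_{r+1} = 10g_r − 21g_{r−1} = 10·(7^r − 2·3^r) − 21·(7^{r−1} − 2·3^{r−1}) = (10·7 − 21)7^{r−1} − 2·(10·3 − 21)3^{r−1} = 49·7^{r−1} − 18·3^{r−1} = 7^{r+1} − 2·3^{r+1}.
So the formula holds for r+1, and by strong induction g_n = 7^n − 2·3^n for all n ≥ 1.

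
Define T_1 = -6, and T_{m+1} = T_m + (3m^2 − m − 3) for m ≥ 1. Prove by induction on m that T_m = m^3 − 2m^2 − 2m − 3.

Base case: T_1 = -6, and 1^3 − 2·1^2 − 2·1 − 3 = -6.
Assume T_r = r^3 − 2r^2 − 2r − 3.
Then T_{r+1} = T_r + (3r^2 − r − 3) = (r^3 − 2r^2 − 2r − 3) + (3r^2 − r − 3) = r^3 + r^2 − 3r − 6,
and (r+1)^3 − 2·(r+1)^2 − 2·(r+1) − 3 = r^3 + r^2 − 3r − 6.
By induction, T_m = m^3 − 2m^2 − 2m − 3 for all m ≥ 1.

T_m = m^3 − 2m^2 − 2m − 3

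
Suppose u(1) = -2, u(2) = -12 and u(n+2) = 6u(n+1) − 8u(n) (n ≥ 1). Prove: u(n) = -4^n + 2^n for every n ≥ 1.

Base cases: u(1) = -2 and -4^1 + 2^1 = -2; u(2) = -12 and -4^2 + 2^2 = -12.
Assume u(j) = -4^j + 2^j for all 1 ≤ j ≤ k, where k ≥ 2.
Then u(k+1) = 6u(k) − 8u(k−1) = 6·(-4^k + 2^k) − 8·(-4^{k−1} + 2^{k−1}) = -(6·4 − 8)4^{k−1} + (6·2 − 8)2^{k−1} = -16·4^{k−1} + 4·2^{k−1} = -4^{k+1} + 2^{k+1}.
So the formula holds for k+1, and by strong induction u(n) = -4^n + 2^n for all n ≥ 1.

u(n) = -4^n + 2^n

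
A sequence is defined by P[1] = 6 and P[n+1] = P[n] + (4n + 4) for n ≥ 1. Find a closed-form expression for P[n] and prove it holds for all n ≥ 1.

Claim: P[n] = 2n^2 + 2n + 2.

Base case: P[1] = 6, and 2·1^2 + 2·1 + 2 = 6.
Assume P[m] = 2m^2 + 2m + 2.
Then P[m+1] = P[m] + (4m + 4) = (2m^2 + 2m + 2) + (4m + 4) = 2m^2 + 6m + 6,
and 2·(m+1)^2 + 2·(m+1) + 2 = 2m^2 + 6m + 6.
By induction, P[n] = 2n^2 + 2n + 2 for all n ≥ 1.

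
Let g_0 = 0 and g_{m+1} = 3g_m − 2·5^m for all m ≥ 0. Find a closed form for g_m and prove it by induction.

Claim: g_m = 3^m − 5^m.

Base case: g_0 = 0, and 3^0 − 5^0 = 1 − 1 = 0.
Assume g_r = 3^r − 5^r for some r ≥ 0.
Then g_{r+1} = 3g_r − 2·5^r = 3·(3^r − 5^r) − 2·5^r = 3^{r+1} − 3·5^r − 2·5^r = 3^{r+1} − 5·5^r = 3^{r+1} − 5^{r+1}.
So the formula holds for r+1, and by induction g_m = 3^m − 5^m for all m ≥ 0.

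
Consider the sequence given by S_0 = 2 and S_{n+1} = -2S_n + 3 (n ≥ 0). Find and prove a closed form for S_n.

Claim: S_n = (-2)^n + 1.

Base case: S_0 = 2, and (-2)^0 + 1 = 1 + 1 = 2.
Assume S_j = (-2)^j + 1 for some j ≥ 0.
Then S_{j+1} = -2S_j + 3 = -2·((-2)^j + 1) + 3 = -2·(-2)^j − 2 + 3 = (-2)^{j+1} + 1.
So the formula holds for j+1, and by induction S_n = (-2)^n + 1 for all n ≥ 0.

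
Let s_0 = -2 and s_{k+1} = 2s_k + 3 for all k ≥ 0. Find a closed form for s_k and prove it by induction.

Claim: s_k = 2^k − 3.

Base case: s_0 = -2, and 2^0 − 3 = 1 − 3 = -2.
Assume s_j = 2^j − 3 for some j ≥ 0.
Then s_{j+1} = 2s_j + 3 = 2·(2^j − 3) + 3 = 2^{j+1} − 6 + 3 = 2^{j+1} − 3.
Hence s_k = 2^k − 3 for every k ≥ 0, by induction.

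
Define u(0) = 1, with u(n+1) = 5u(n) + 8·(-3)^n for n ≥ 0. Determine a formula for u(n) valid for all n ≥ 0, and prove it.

Claim: u(n) = 2·5^n − (-3)^n.

Base case: u(0) = 1, and 2·5^0 − (-3)^0 = 2 − 1 = 1.
Assume u(j) = 2·5^j − (-3)^j for some j ≥ 0.
Then u(j+1) = 5u(j) + 8·(-3)^j = 5·(2·5^j − (-3)^j) + 8·(-3)^j = 2·5^{j+1} − 5·(-3)^j + 8·(-3)^j = 2·5^{j+1} + 3·(-3)^j = 2·5^{j+1} − (-3)^{j+1}.
This completes the inductive step, so u(n) = 2·5^n − (-3)^n for all n ≥ 0.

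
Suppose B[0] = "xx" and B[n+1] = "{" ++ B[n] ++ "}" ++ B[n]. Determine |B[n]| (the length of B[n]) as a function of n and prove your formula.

Claim: |B[n]| = 2^{n+2} − 2.

Base case: |B[0]| = 2, and 2^{0+2} − 2 = 2.
Assume |B[j]| = 2^{j+2} − 2.
Then |B[j+1]| = 1 + |B[j]| + 1 + |B[j]| = 2|B[j]| + 2 = 2(2^{j+2} − 2) + 2 = 2^{j+3} − 4 + 2 = 2^{j+3} − 2.
This completes the inductive step, so |B[n]| = 2^{n+2} − 2 for all n ≥ 0.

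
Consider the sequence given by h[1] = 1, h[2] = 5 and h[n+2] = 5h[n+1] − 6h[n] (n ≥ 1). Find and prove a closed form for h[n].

Claim: h[n] = 3^n − 2^n.

Base cases: h[1] = 1 and 3^1 − 2^1 = 1; h[2] = 5 and 3^2 − 2^2 = 5.
Assume h[i] = 3^i − 2^i for all 1 ≤ i ≤ j, where j ≥ 2.
Then h[j+1] = 5h[j] − 6h[j−1] = 5·(3^j − 2^j) − 6·(3^{j−1} − 2^{j−1}) = (5·3 − 6)3^{j−1} − (5·2 − 6)2^{j−1} = 9·3^{j−1} − 4·2^{j−1} = 3^{j+1} − 2^{j+1}.
By strong induction, h[n] = 3^n − 2^n for all n ≥ 1.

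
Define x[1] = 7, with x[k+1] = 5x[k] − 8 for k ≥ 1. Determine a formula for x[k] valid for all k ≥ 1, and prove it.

Claim: x[k] = 5^k + 2.

Base case: x[1] = 7, and 5^1 + 2 = 5 + 2 = 7.
Assume x[j] = 5^j + 2 for some j ≥ 1.
Then x[j+1] = 5x[j] − 8 = 5·(5^j + 2) − 8 = 5^{j+1} + 10 − 8 = 5^{j+1} + 2.
This completes the inductive step, so x[k] = 5^k + 2 for all k ≥ 1.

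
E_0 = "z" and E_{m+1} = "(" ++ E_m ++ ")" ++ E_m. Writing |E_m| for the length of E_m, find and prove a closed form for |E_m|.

Claim: |E_m| = 3·2^m − 2.

Base case: |E_0| = 1, and 3·2^0 − 2 = 1.
Assume |E_j| = 3·2^j − 2.
Then |E_{j+1}| = 1 + |E_j| + 1 + |E_j| = 2|E_j| + 2 = 2(3·2^j − 2) + 2 = 3·2^{j+1} − 4 + 2 = 3·2^{j+1} − 2.
Hence |E_m| = 3·2^m − 2 for every m ≥ 0, by induction.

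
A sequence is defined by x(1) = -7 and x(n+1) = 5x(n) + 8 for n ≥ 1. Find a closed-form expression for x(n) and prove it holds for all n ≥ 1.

Claim: x(n) = -5^n − 2.

Base case: x(1) = -7, and -5^1 − 2 = -5 − 2 = -7.
Assume x(r) = -5^r − 2 for some r ≥ 1.
Then x(r+1) = 5x(r) + 8 = 5·(-5^r − 2) + 8 = -5^{r+1} − 10 + 8 = -5^{r+1} − 2.
So the formula holds for r+1, and by induction x(n) = -5^n − 2 for all n ≥ 1.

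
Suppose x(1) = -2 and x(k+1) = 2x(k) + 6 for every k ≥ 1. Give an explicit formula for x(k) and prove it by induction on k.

Claim: x(k) = 2^{k+1} − 6.

Base case: x(1) = -2, and 2^{1+1} − 6 = 4 − 6 = -2.
Assume x(m) = 2^{m+1} − 6 for some m ≥ 1.
Then x(m+1) = 2x(m) + 6 = 2·(2^{m+1} − 6) + 6 = 2^{m+2} − 12 + 6 = 2^{m+2} − 6.
This completes the inductive step, so x(k) = 2^{k+1} − 6 for all k ≥ 1.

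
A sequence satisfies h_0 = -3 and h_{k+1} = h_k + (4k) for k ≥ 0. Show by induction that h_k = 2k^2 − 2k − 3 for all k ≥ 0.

Base case: h_0 = -3, and 2·0^2 − 2·0 − 3 = -3.
Assume h_j = 2j^2 − 2j − 3.
Then h_{j+1} = h_j + (4j) = (2j^2 − 2j − 3) + (4j) = 2j^2 + 2j − 3,
and 2·(j+1)^2 − 2·(j+1) − 3 = 2j^2 + 2j − 3.
By induction, h_k = 2k^2 − 2k − 3 for all k ≥ 0.

h_k = 2k^2 − 2k − 3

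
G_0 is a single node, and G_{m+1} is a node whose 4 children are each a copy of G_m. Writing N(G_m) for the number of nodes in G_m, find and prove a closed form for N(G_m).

Claim: N(G_m) = (4^{m+1} − 1)/3.

Base case: N(G_0) = 1, and (4^{0+1} − 1)/3 = 1.
Assume N(G_r) = (4^{r+1} − 1)/3.
Then N(G_{r+1}) = 1 + 4N(G_r) = 1 + 4·(4^{r+1} − 1)/3 = 1 + (4^{r+2} − 4)/3 = (3 + 4^{r+2} − 4)/3 = (4^{r+2} − 1)/3.
By induction, N(G_m) = (4^{m+1} − 1)/3 for all m ≥ 0.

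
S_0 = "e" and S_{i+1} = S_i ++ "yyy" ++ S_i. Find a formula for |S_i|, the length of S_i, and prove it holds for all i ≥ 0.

Claim: |S_i| = 2^{i+2} − 3.

Base case: |S_0| = 1, and 2^{0+2} − 3 = 1.
Assume |S_m| = 2^{m+2} − 3.
Then |S_{m+1}| = |S_m| + 3 + |S_m| = 2|S_m| + 3 = 2(2^{m+2} − 3) + 3 = 2^{m+3} − 6 + 3 = 2^{m+3} − 3.
So the formula holds for m+1, and by induction |S_i| = 2^{i+2} − 3 for all i ≥ 0.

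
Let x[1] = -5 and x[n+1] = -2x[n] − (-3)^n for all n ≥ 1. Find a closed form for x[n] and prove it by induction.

Claim: x[n] = (-2)^n + (-3)^n.

Base case: x[1] = -5, and (-2)^1 + (-3)^1 = -2 − 3 = -5.
Assume x[r] = (-2)^r + (-3)^r for some r ≥ 1.
Then x[r+1] = -2x[r] − (-3)^r = -2·((-2)^r + (-3)^r) − (-3)^r = (-2)^{r+1} − 2·(-3)^r − (-3)^r = (-2)^{r+1} − 3·(-3)^r = (-2)^{r+1} + (-3)^{r+1}.
So the formula holds for r+1, and by induction x[n] = (-2)^n + (-3)^n for all n ≥ 1.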